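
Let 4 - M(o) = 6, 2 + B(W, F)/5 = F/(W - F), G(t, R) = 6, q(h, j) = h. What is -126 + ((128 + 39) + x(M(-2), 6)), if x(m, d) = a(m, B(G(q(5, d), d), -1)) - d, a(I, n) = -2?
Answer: 33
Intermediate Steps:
B(W, F) = -10 + 5*F/(W - F) (B(W, F) = -10 + 5*(F/(W - F)) = -10 + 5*F/(W - F))
M(o) = -2 (M(o) = 4 - 1*6 = 4 - 6 = -2)
x(m, d) = -2 - d
-126 + ((128 + 39) + x(M(-2), 6)) = -126 + ((128 + 39) + (-2 - 1*6)) = -126 + (167 + (-2 - 6)) = -126 + (167 - 8) = -126 + 159 = 33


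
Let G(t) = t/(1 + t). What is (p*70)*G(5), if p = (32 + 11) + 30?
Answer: 12775/3 ≈ 4258.3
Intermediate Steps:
p = 73 (p = 43 + 30 = 73)
(p*70)*G(5) = (73*70)*(5/(1 + 5)) = 5110*(5/6) = 5110*(5*(⅙)) = 5110*(⅚) = 12775/3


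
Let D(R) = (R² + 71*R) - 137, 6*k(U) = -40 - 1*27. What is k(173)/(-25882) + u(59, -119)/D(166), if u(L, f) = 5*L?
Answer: 9687575/1217644572 ≈ 0.0079560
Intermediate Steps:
k(U) = -67/6 (k(U) = (-40 - 1*27)/6 = (-40 - 27)/6 = (⅙)*(-67) = -67/6)
D(R) = -137 + R² + 71*R
k(173)/(-25882) + u(59, -119)/D(166) = -67/6/(-25882) + (5*59)/(-137 + 166² + 71*166) = -67/6*(-1/25882) + 295/(-137 + 27556 + 11786) = 67/155292 + 295/39205 = 67/155292 + 295*(1/39205) = 67/155292 + 59/7841 = 9687575/1217644572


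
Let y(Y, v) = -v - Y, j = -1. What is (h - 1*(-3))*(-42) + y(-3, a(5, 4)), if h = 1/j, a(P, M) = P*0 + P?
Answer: -86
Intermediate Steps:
a(P, M) = P (a(P, M) = 0 + P = P)
h = -1 (h = 1/(-1) = -1)
y(Y, v) = -Y - v
(h - 1*(-3))*(-42) + y(-3, a(5, 4)) = (-1 - 1*(-3))*(-42) + (-1*(-3) - 1*5) = (-1 + 3)*(-42) + (3 - 5) = 2*(-42) - 2 = -84 - 2 = -86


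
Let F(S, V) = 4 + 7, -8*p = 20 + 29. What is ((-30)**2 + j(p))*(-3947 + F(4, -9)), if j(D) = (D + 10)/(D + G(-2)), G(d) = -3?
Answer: -258473184/73 ≈ -3.5407e+6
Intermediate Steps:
p = -49/8 (p = -(20 + 29)/8 = -1/8*49 = -49/8 ≈ -6.1250)
j(D) = (10 + D)/(-3 + D) (j(D) = (D + 10)/(D - 3) = (10 + D)/(-3 + D))
F(S, V) = 11
((-30)**2 + j(p))*(-3947 + F(4, -9)) = ((-30)**2 + (10 - 49/8)/(-3 - 49/8))*(-3947 + 11) = (900 + (31/8)/(-73/8))*(-3936) = (900 - 8/73*31/8)*(-3936) = (900 - 31/73)*(-3936) = (65669/73)*(-3936) = -258473184/73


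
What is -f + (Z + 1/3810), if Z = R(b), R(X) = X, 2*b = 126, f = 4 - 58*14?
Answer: 3318511/3810 ≈ 871.00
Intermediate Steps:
f = -808 (f = 4 - 812 = -808)
b = 63 (b = (1/2)*126 = 63)
Z = 63
-f + (Z + 1/3810) = -1*(-808) + (63 + 1/3810) = 808 + (63 + 1/3810) = 808 + 240031/3810 = 3318511/3810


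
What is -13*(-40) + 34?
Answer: 554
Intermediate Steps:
-13*(-40) + 34 = 520 + 34 = 554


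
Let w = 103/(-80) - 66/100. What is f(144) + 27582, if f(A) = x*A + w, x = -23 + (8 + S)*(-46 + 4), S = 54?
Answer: -140283179/400 ≈ -3.5071e+5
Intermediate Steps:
x = -2627 (x = -23 + (8 + 54)*(-46 + 4) = -23 + 62*(-42) = -23 - 2604 = -2627)
w = -779/400 (w = 103*(-1/80) - 66*1/100 = -103/80 - 33/50 = -779/400 ≈ -1.9475)
f(A) = -779/400 - 2627*A (f(A) = -2627*A - 779/400 = -779/400 - 2627*A)
f(144) + 27582 = (-779/400 - 2627*144) + 27582 = (-779/400 - 378288) + 27582 = -151315979/400 + 27582 = -140283179/400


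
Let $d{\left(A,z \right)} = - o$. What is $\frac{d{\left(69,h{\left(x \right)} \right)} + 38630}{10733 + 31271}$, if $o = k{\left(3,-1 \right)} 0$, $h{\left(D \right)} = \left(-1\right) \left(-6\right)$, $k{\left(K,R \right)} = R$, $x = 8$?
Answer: $\frac{19315}{21002} \approx 0.91967$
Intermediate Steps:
$h{\left(D \right)} = 6$
$o = 0$ ($o = \left(-1\right) 0 = 0$)
$d{\left(A,z \right)} = 0$ ($d{\left(A,z \right)} = \left(-1\right) 0 = 0$)
$\frac{d{\left(69,h{\left(x \right)} \right)} + 38630}{10733 + 31271} = \frac{0 + 38630}{10733 + 31271} = \frac{38630}{42004} = 38630 \cdot \frac{1}{42004} = \frac{19315}{21002}$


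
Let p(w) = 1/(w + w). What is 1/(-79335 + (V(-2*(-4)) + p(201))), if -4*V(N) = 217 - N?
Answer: -804/63827347 ≈ -1.2596e-5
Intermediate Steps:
p(w) = 1/(2*w)
V(N) = -217/4 + N/4 (V(N) = -(217 - N)/4 = -217/4 + N/4)
1/(-79335 + (V(-2*(-4)) + p(201))) = 1/(-79335 + ((-217/4 + (-2*(-4))/4) + (1/2)/201)) = 1/(-79335 + ((-217/4 + (1/4)*8) + (1/2)*(1/201))) = 1/(-79335 + ((-217/4 + 2) + 1/402)) = 1/(-79335 + (-209/4 + 1/402)) = 1/(-79335 - 42007/804) = 1/(-63827347/804) = -804/63827347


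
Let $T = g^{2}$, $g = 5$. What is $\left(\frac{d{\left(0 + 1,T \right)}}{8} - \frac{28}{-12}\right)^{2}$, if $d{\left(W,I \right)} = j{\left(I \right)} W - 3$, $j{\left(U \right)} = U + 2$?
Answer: $\frac{256}{9} \approx 28.444$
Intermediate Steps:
$j{\left(U \right)} = 2 + U$
$T = 25$ ($T = 5^{2} = 25$)
$d{\left(W,I \right)} = -3 + W \left(2 + I\right)$ ($d{\left(W,I \right)} = \left(2 + I\right) W - 3 = W \left(2 + I\right) - 3 = -3 + W \left(2 + I\right)$)
$\left(\frac{d{\left(0 + 1,T \right)}}{8} - \frac{28}{-12}\right)^{2} = \left(\frac{-3 + \left(0 + 1\right) \left(2 + 25\right)}{8} - \frac{28}{-12}\right)^{2} = \left(\left(-3 + 1 \cdot 27\right) \frac{1}{8} - - \frac{7}{3}\right)^{2} = \left(\left(-3 + 27\right) \frac{1}{8} + \frac{7}{3}\right)^{2} = \left(24 \cdot \frac{1}{8} + \frac{7}{3}\right)^{2} = \left(3 + \frac{7}{3}\right)^{2} = \left(\frac{16}{3}\right)^{2} = \frac{256}{9}$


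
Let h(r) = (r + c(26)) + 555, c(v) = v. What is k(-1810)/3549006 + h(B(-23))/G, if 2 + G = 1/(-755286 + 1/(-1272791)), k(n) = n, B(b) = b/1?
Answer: -951875746168195415723/3411737047731410235 ≈ -279.00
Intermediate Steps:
B(b) = b (B(b) = b*1 = b)
G = -1922643719245/961321223227 (G = -2 + 1/(-755286 + 1/(-1272791)) = -2 + 1/(-755286 - 1/1272791) = -2 + 1/(-961321223227/1272791) = -2 - 1272791/961321223227 = -1922643719245/961321223227 ≈ -2.0000)
h(r) = 581 + r (h(r) = (r + 26) + 555 = (26 + r) + 555 = 581 + r)
k(-1810)/3549006 + h(B(-23))/G = -1810/3549006 + (581 - 23)/(-1922643719245/961321223227) = -1810*1/3549006 + 558*(-961321223227/1922643719245) = -905/1774503 - 536417242560666/1922643719245 = -951875746168195415723/3411737047731410235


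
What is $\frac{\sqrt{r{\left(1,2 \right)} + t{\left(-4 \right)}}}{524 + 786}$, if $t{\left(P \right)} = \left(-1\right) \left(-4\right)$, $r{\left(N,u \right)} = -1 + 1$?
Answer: $\frac{1}{655} \approx 0.0015267$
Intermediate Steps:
$r{\left(N,u \right)} = 0$
$t{\left(P \right)} = 4$
$\frac{\sqrt{r{\left(1,2 \right)} + t{\left(-4 \right)}}}{524 + 786} = \frac{\sqrt{0 + 4}}{524 + 786} = \frac{\sqrt{4}}{1310} = 2 \cdot \frac{1}{1310} = \frac{1}{655}$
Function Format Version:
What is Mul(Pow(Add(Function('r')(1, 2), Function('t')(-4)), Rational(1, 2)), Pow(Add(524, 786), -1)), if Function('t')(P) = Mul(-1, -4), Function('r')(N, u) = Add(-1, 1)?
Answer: Rational(1, 655) ≈ 0.0015267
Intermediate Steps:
Function('r')(N, u) = 0
Function('t')(P) = 4
Mul(Pow(Add(Function('r')(1, 2), Function('t')(-4)), Rational(1, 2)), Pow(Add(524, 786), -1)) = Mul(Pow(Add(0, 4), Rational(1, 2)), Pow(Add(524, 786), -1)) = Mul(Pow(4, Rational(1, 2)), Pow(1310, -1)) = Mul(2, Rational(1, 1310)) = Rational(1, 655)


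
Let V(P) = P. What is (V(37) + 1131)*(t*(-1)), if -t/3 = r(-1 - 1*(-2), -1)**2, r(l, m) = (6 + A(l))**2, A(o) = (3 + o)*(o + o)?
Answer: 134609664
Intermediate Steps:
A(o) = 2*o*(3 + o) (A(o) = (3 + o)*(2*o) = 2*o*(3 + o))
r(l, m) = (6 + 2*l*(3 + l))**2
t = -115248 (t = -3*16*(3 + (-1 - 1*(-2))*(3 + (-1 - 1*(-2))))**4 = -3*16*(3 + (-1 + 2)*(3 + (-1 + 2)))**4 = -3*16*(3 + 1*(3 + 1))**4 = -3*16*(3 + 1*4)**4 = -3*16*(3 + 4)**4 = -3*(4*7**2)**2 = -3*(4*49)**2 = -3*196**2 = -3*38416 = -115248)
(V(37) + 1131)*(t*(-1)) = (37 + 1131)*(-115248*(-1)) = 1168*115248 = 134609664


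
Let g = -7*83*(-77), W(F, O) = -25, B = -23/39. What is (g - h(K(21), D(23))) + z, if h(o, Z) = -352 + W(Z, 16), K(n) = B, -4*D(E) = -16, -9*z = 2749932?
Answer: -260434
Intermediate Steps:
z = -305548 (z = -1/9*2749932 = -305548)
B = -23/39 (B = -23*1/39 = -23/39 ≈ -0.58974)
D(E) = 4 (D(E) = -1/4*(-16) = 4)
K(n) = -23/39
g = 44737 (g = -581*(-77) = 44737)
h(o, Z) = -377 (h(o, Z) = -352 - 25 = -377)
(g - h(K(21), D(23))) + z = (44737 - 1*(-377)) - 305548 = (44737 + 377) - 305548 = 45114 - 305548 = -260434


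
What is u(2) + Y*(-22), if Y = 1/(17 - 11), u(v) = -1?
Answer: -14/3 ≈ -4.6667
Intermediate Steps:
Y = ⅙ (Y = 1/6 = ⅙ ≈ 0.16667)
u(2) + Y*(-22) = -1 + (⅙)*(-22) = -1 - 11/3 = -14/3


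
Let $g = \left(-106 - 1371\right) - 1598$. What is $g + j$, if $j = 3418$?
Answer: $343$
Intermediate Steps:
$g = -3075$ ($g = -1477 - 1598 = -3075$)
$g + j = -3075 + 3418 = 343$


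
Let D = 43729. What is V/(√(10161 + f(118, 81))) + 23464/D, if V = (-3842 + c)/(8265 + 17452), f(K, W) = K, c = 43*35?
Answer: 3352/6247 - 123*√10279/13912897 ≈ 0.53568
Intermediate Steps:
c = 1505
V = -2337/25717 (V = (-3842 + 1505)/(8265 + 17452) = -2337/25717 ≈ -0.090874)
V/(√(10161 + f(118, 81))) + 23464/D = -2337/(25717*√(10161 + 118)) + 23464/43729 = -2337*√10279/10279/25717 + 23464*(1/43729) = -123*√10279/13912897 + 3352/6247 = 3352/6247 - 123*√10279/13912897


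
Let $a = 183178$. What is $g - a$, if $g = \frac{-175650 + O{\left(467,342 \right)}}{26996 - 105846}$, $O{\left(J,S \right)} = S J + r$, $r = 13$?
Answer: $- \frac{14443569377}{78850} \approx -1.8318 \cdot 10^{5}$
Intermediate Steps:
$O{\left(J,S \right)} = 13 + J S$ ($O{\left(J,S \right)} = S J + 13 = J S + 13 = 13 + J S$)
$g = \frac{15923}{78850}$ ($g = \frac{-175650 + \left(13 + 467 \cdot 342\right)}{26996 - 105846} = \frac{-175650 + \left(13 + 159714\right)}{-78850} = \left(-175650 + 159727\right) \left(- \frac{1}{78850}\right) = \left(-15923\right) \left(- \frac{1}{78850}\right) = \frac{15923}{78850} \approx 0.20194$)
$g - a = \frac{15923}{78850} - 183178 = - \frac{14443569377}{78850}$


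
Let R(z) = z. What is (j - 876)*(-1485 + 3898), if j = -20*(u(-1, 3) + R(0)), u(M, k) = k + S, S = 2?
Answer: -2355088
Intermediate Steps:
u(M, k) = 2 + k (u(M, k) = k + 2 = 2 + k)
j = -100 (j = -20*((2 + 3) + 0) = -20*(5 + 0) = -20*5 = -100)
(j - 876)*(-1485 + 3898) = (-100 - 876)*(-1485 + 3898) = -976*2413 = -2355088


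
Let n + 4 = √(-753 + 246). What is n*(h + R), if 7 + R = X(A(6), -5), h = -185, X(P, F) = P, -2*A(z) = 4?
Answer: 776 - 2522*I*√3 ≈ 776.0 - 4368.2*I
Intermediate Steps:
n = -4 + 13*I*√3 (n = -4 + √(-753 + 246) = -4 + √(-507) = -4 + 13*I*√3 ≈ -4.0 + 22.517*I)
A(z) = -2 (A(z) = -½*4 = -2)
R = -9 (R = -7 - 2 = -9)
n*(h + R) = (-4 + 13*I*√3)*(-185 - 9) = (-4 + 13*I*√3)*(-194) = 776 - 2522*I*√3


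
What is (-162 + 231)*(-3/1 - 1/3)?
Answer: -230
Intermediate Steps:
(-162 + 231)*(-3/1 - 1/3) = 69*(-3*1 - 1*⅓) = 69*(-3 - ⅓) = 69*(-10/3) = -230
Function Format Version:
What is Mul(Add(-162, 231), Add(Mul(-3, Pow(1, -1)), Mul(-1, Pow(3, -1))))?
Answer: -230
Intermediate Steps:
Mul(Add(-162, 231), Add(Mul(-3, Pow(1, -1)), Mul(-1, Pow(3, -1)))) = Mul(69, Add(Mul(-3, 1), Mul(-1, Rational(1, 3)))) = Mul(69, Add(-3, Rational(-1, 3))) = Mul(69, Rational(-10, 3)) = -230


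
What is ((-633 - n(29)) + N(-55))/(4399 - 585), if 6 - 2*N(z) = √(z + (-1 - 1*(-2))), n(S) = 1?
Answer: -631/3814 - 3*I*√6/7628 ≈ -0.16544 - 0.00096335*I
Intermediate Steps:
N(z) = 3 - √(1 + z)/2 (N(z) = 3 - √(z + (-1 - 1*(-2)))/2 = 3 - √(z + (-1 + 2))/2 = 3 - √(z + 1)/2 = 3 - √(1 + z)/2)
((-633 - n(29)) + N(-55))/(4399 - 585) = ((-633 - 1*1) + (3 - √(1 - 55)/2))/(4399 - 585) = ((-633 - 1) + (3 - 3*I*√6/2))/3814 = (-634 + (3 - 3*I*√6/2))*(1/3814) = (-631 - 3*I*√6/2)*(1/3814) = -631/3814 - 3*I*√6/7628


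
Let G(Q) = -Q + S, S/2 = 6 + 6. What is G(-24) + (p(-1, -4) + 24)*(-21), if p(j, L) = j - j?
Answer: -456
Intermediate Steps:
p(j, L) = 0
S = 24 (S = 2*(6 + 6) = 2*12 = 24)
G(Q) = 24 - Q (G(Q) = -Q + 24 = 24 - Q)
G(-24) + (p(-1, -4) + 24)*(-21) = (24 - 1*(-24)) + (0 + 24)*(-21) = (24 + 24) + 24*(-21) = 48 - 504 = -456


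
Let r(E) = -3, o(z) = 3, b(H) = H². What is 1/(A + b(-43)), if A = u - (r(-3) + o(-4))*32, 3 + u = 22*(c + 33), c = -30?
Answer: 1/1912 ≈ 0.00052301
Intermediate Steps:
u = 63 (u = -3 + 22*(-30 + 33) = -3 + 22*3 = -3 + 66 = 63)
A = 63 (A = 63 - (-3 + 3)*32 = 63 - 0*32 = 63 - 1*0 = 63 + 0 = 63)
1/(A + b(-43)) = 1/(63 + (-43)²) = 1/(63 + 1849) = 1/1912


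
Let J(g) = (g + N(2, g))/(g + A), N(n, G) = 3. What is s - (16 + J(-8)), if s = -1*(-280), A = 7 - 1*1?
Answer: 523/2 ≈ 261.50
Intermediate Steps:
A = 6 (A = 7 - 1 = 6)
J(g) = (3 + g)/(6 + g) (J(g) = (g + 3)/(g + 6) = (3 + g)/(6 + g))
s = 280
s - (16 + J(-8)) = 280 - (16 + (3 - 8)/(6 - 8)) = 280 - (16 - 5/(-2)) = 280 - (16 - 1/2*(-5)) = 280 - (16 + 5/2) = 280 - 1*37/2 = 280 - 37/2 = 523/2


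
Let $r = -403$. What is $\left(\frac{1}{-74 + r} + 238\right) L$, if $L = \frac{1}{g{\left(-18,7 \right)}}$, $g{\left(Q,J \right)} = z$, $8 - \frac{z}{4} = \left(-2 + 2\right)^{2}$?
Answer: $\frac{113525}{15264} \approx 7.4374$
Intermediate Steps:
$z = 32$ ($z = 32 - 4 \left(-2 + 2\right)^{2} = 32 - 4 \cdot 0^{2} = 32 - 0 = 32 + 0 = 32$)
$g{\left(Q,J \right)} = 32$
$L = \frac{1}{32} \approx 0.03125$
$\left(\frac{1}{-74 + r} + 238\right) L = \left(\frac{1}{-74 - 403} + 238\right) \frac{1}{32} = \left(\frac{1}{-477} + 238\right) \frac{1}{32} = \left(- \frac{1}{477} + 238\right) \frac{1}{32} = \frac{113525}{477} \cdot \frac{1}{32} = \frac{113525}{15264}$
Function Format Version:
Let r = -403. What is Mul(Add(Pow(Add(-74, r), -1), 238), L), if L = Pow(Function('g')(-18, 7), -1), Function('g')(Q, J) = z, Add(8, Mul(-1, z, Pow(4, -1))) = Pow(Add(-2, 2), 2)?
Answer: Rational(113525, 15264) ≈ 7.4374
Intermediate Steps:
z = 32 (z = Add(32, Mul(-4, Pow(Add(-2, 2), 2))) = Add(32, Mul(-4, Pow(0, 2))) = Add(32, Mul(-4, 0)) = Add(32, 0) = 32)
Function('g')(Q, J) = 32
L = Rational(1, 32) (L = Pow(32, -1) = Rational(1, 32) ≈ 0.031250)
Mul(Add(Pow(Add(-74, r), -1), 238), L) = Mul(Add(Pow(Add(-74, -403), -1), 238), Rational(1, 32)) = Mul(Add(Pow(-477, -1), 238), Rational(1, 32)) = Mul(Add(Rational(-1, 477), 238), Rational(1, 32)) = Mul(Rational(113525, 477), Rational(1, 32)) = Rational(113525, 15264)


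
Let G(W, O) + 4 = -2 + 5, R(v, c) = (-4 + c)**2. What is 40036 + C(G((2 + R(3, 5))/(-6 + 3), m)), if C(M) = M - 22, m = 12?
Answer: 40013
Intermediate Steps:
G(W, O) = -1 (G(W, O) = -4 + (-2 + 5) = -4 + 3 = -1)
C(M) = -22 + M
40036 + C(G((2 + R(3, 5))/(-6 + 3), m)) = 40036 + (-22 - 1) = 40036 - 23 = 40013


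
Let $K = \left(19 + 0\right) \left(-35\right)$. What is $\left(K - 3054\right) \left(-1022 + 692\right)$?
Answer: $1227270$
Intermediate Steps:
$K = -665$ ($K = 19 \left(-35\right) = -665$)
$\left(K - 3054\right) \left(-1022 + 692\right) = \left(-665 - 3054\right) \left(-1022 + 692\right) = \left(-3719\right) \left(-330\right) = 1227270$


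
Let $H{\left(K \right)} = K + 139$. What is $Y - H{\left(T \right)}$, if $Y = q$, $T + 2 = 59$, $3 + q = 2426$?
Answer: $2227$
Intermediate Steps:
$q = 2423$ ($q = -3 + 2426 = 2423$)
$T = 57$ ($T = -2 + 59 = 57$)
$Y = 2423$
$H{\left(K \right)} = 139 + K$
$Y - H{\left(T \right)} = 2423 - \left(139 + 57\right) = 2423 - 196 = 2227$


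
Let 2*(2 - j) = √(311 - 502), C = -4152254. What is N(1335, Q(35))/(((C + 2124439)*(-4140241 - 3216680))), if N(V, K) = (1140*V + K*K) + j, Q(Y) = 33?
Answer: 1522991/14918474757615 - I*√191/29836949515230 ≈ 1.0209e-7 - 4.6319e-13*I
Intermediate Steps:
j = 2 - I*√191/2 (j = 2 - √(311 - 502)/2 = 2 - I*√191/2 ≈ 2.0 - 6.9101*I)
N(V, K) = 2 + K² + 1140*V - I*√191/2 (N(V, K) = (1140*V + K*K) + (2 - I*√191/2) = (1140*V + K²) + (2 - I*√191/2) = (K² + 1140*V) + (2 - I*√191/2) = 2 + K² + 1140*V - I*√191/2)
N(1335, Q(35))/(((C + 2124439)*(-4140241 - 3216680))) = (2 + 33² + 1140*1335 - I*√191/2)/(((-4152254 + 2124439)*(-4140241 - 3216680))) = (2 + 1089 + 1521900 - I*√191/2)/((-2027815*(-7356921))) = (1522991 - I*√191/2)/14918474757615 = (1522991 - I*√191/2)*(1/14918474757615) = 1522991/14918474757615 - I*√191/29836949515230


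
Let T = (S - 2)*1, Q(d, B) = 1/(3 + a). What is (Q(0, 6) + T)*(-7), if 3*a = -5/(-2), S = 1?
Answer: 119/23 ≈ 5.1739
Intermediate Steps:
a = ⅚ (a = (-5/(-2))/3 = (-5*(-½))/3 = (⅓)*(5/2) = ⅚ ≈ 0.83333)
Q(d, B) = 6/23 (Q(d, B) = 1/(3 + ⅚) = 1/(23/6) = 6/23)
T = -1 (T = (1 - 2)*1 = -1*1 = -1)
(Q(0, 6) + T)*(-7) = (6/23 - 1)*(-7) = -17/23*(-7) = 119/23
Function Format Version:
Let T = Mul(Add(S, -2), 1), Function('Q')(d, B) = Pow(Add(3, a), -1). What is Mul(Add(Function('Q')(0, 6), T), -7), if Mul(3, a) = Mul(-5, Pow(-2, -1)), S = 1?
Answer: Rational(119, 23) ≈ 5.1739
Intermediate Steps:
a = Rational(5, 6) (a = Mul(Rational(1, 3), Mul(-5, Pow(-2, -1))) = Mul(Rational(1, 3), Mul(-5, Rational(-1, 2))) = Mul(Rational(1, 3), Rational(5, 2)) = Rational(5, 6) ≈ 0.83333)
Function('Q')(d, B) = Rational(6, 23) (Function('Q')(d, B) = Pow(Add(3, Rational(5, 6)), -1) = Pow(Rational(23, 6), -1) = Rational(6, 23))
T = -1 (T = Mul(Add(1, -2), 1) = Mul(-1, 1) = -1)
Mul(Add(Function('Q')(0, 6), T), -7) = Mul(Add(Rational(6, 23), -1), -7) = Mul(Rational(-17, 23), -7) = Rational(119, 23)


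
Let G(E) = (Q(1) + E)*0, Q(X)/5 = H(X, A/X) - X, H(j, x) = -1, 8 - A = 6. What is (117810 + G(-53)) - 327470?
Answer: -209660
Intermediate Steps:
A = 2 (A = 8 - 1*6 = 8 - 6 = 2)
Q(X) = -5 - 5*X (Q(X) = 5*(-1 - X) = -5 - 5*X)
G(E) = 0 (G(E) = ((-5 - 5*1) + E)*0 = ((-5 - 5) + E)*0 = (-10 + E)*0 = 0)
(117810 + G(-53)) - 327470 = (117810 + 0) - 327470 = 117810 - 327470 = -209660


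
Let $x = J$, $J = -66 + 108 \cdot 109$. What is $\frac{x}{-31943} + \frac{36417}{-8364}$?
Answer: $- \frac{1454645}{308156} \approx -4.7205$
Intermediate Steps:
$J = 11706$ ($J = -66 + 11772 = 11706$)
$x = 11706$
$\frac{x}{-31943} + \frac{36417}{-8364} = \frac{11706}{-31943} + \frac{36417}{-8364} = 11706 \left(- \frac{1}{31943}\right) + 36417 \left(- \frac{1}{8364}\right) = - \frac{11706}{31943} - \frac{12139}{2788} = - \frac{1454645}{308156}$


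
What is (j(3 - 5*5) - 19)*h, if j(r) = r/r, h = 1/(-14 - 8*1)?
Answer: 9/11 ≈ 0.81818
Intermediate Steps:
h = -1/22 (h = 1/(-14 - 8) = 1/(-22) = -1/22 ≈ -0.045455)
j(r) = 1
(j(3 - 5*5) - 19)*h = (1 - 19)*(-1/22) = -18*(-1/22) = 9/11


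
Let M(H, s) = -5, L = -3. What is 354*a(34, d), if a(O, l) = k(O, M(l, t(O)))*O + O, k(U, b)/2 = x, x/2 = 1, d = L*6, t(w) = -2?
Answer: 60180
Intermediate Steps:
d = -18 (d = -3*6 = -18)
x = 2 (x = 2*1 = 2)
k(U, b) = 4 (k(U, b) = 2*2 = 4)
a(O, l) = 5*O (a(O, l) = 4*O + O = 5*O)
354*a(34, d) = 354*(5*34) = 354*170 = 60180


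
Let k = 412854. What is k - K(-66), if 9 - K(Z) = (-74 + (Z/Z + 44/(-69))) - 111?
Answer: 28473565/69 ≈ 4.1266e+5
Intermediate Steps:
K(Z) = 13361/69 (K(Z) = 9 - ((-74 + (Z/Z + 44/(-69))) - 111) = 9 - ((-74 + (1 + 44*(-1/69))) - 111) = 9 - ((-74 + (1 - 44/69)) - 111) = 9 - ((-74 + 25/69) - 111) = 9 - (-5081/69 - 111) = 9 - 1*(-12740/69) = 9 + 12740/69 = 13361/69)
k - K(-66) = 412854 - 1*13361/69 = 412854 - 13361/69 = 28473565/69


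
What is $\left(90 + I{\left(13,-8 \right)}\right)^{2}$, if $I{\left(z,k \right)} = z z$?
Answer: $67081$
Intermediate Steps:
$I{\left(z,k \right)} = z^{2}$
$\left(90 + I{\left(13,-8 \right)}\right)^{2} = \left(90 + 13^{2}\right)^{2} = \left(90 + 169\right)^{2} = 259^{2} = 67081$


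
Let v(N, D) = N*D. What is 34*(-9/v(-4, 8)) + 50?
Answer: 953/16 ≈ 59.563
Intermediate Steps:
v(N, D) = D*N
34*(-9/v(-4, 8)) + 50 = 34*(-9/(8*(-4))) + 50 = 34*(-9/(-32)) + 50 = 34*(-9*(-1/32)) + 50 = 34*(9/32) + 50 = 153/16 + 50 = 953/16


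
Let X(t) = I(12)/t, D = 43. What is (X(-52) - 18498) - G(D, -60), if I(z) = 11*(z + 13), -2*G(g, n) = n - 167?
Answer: -968073/52 ≈ -18617.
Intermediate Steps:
G(g, n) = 167/2 - n/2 (G(g, n) = -(n - 167)/2 = -(-167 + n)/2 = 167/2 - n/2)
I(z) = 143 + 11*z (I(z) = 11*(13 + z) = 143 + 11*z)
X(t) = 275/t (X(t) = (143 + 11*12)/t = (143 + 132)/t = 275/t)
(X(-52) - 18498) - G(D, -60) = (275/(-52) - 18498) - (167/2 - 1/2*(-60)) = (275*(-1/52) - 18498) - (167/2 + 30) = (-275/52 - 18498) - 1*227/2 = -962171/52 - 227/2 = -968073/52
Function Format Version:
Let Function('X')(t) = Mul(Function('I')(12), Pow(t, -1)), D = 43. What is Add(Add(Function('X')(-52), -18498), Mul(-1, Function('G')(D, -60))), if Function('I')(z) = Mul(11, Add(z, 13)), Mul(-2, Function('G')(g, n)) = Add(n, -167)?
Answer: Rational(-968073, 52) ≈ -18617.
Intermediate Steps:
Function('G')(g, n) = Add(Rational(167, 2), Mul(Rational(-1, 2), n)) (Function('G')(g, n) = Mul(Rational(-1, 2), Add(n, -167)) = Mul(Rational(-1, 2), Add(-167, n)) = Add(Rational(167, 2), Mul(Rational(-1, 2), n)))
Function('I')(z) = Add(143, Mul(11, z)) (Function('I')(z) = Mul(11, Add(13, z)) = Add(143, Mul(11, z)))
Function('X')(t) = Mul(275, Pow(t, -1)) (Function('X')(t) = Mul(Add(143, Mul(11, 12)), Pow(t, -1)) = Mul(Add(143, 132), Pow(t, -1)) = Mul(275, Pow(t, -1)))
Add(Add(Function('X')(-52), -18498), Mul(-1, Function('G')(D, -60))) = Add(Add(Mul(275, Pow(-52, -1)), -18498), Mul(-1, Add(Rational(167, 2), Mul(Rational(-1, 2), -60)))) = Add(Add(Mul(275, Rational(-1, 52)), -18498), Mul(-1, Add(Rational(167, 2), 30))) = Add(Add(Rational(-275, 52), -18498), Mul(-1, Rational(227, 2))) = Add(Rational(-962171, 52), Rational(-227, 2)) = Rational(-968073, 52)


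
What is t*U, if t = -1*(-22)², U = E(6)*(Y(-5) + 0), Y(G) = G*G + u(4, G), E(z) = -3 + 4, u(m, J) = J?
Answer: -9680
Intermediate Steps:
E(z) = 1
Y(G) = G + G² (Y(G) = G*G + G = G² + G = G + G²)
U = 20 (U = 1*(-5*(1 - 5) + 0) = 1*(-5*(-4) + 0) = 1*(20 + 0) = 1*20 = 20)
t = -484 (t = -1*484 = -484)
t*U = -484*20 = -9680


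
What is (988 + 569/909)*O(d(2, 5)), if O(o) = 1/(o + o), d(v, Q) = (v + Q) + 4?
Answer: 898661/19998 ≈ 44.938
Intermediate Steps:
d(v, Q) = 4 + Q + v (d(v, Q) = (Q + v) + 4 = 4 + Q + v)
O(o) = 1/(2*o)
(988 + 569/909)*O(d(2, 5)) = (988 + 569/909)*(1/(2*(4 + 5 + 2))) = (988 + 569*(1/909))*((1/2)/11) = (988 + 569/909)*((1/2)*(1/11)) = (898661/909)*(1/22) = 898661/19998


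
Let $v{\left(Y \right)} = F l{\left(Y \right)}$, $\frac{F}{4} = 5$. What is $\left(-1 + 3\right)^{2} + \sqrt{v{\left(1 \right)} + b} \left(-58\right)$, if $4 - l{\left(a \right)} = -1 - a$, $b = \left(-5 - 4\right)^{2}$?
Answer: $4 - 58 \sqrt{201} \approx -818.29$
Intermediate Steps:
$b = 81$ ($b = \left(-9\right)^{2} = 81$)
$l{\left(a \right)} = 5 + a$ ($l{\left(a \right)} = 4 - \left(-1 - a\right) = 4 + \left(1 + a\right) = 5 + a$)
$F = 20$ ($F = 4 \cdot 5 = 20$)
$v{\left(Y \right)} = 100 + 20 Y$ ($v{\left(Y \right)} = 20 \left(5 + Y\right) = 100 + 20 Y$)
$\left(-1 + 3\right)^{2} + \sqrt{v{\left(1 \right)} + b} \left(-58\right) = \left(-1 + 3\right)^{2} + \sqrt{\left(100 + 20 \cdot 1\right) + 81} \left(-58\right) = 2^{2} + \sqrt{\left(100 + 20\right) + 81} \left(-58\right) = 4 + \sqrt{120 + 81} \left(-58\right) = 4 + \sqrt{201} \left(-58\right) = 4 - 58 \sqrt{201}$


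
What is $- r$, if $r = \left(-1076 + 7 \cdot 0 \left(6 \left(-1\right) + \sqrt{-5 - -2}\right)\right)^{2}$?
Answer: $-1157776$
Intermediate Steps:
$r = 1157776$ ($r = \left(-1076 + 0 \left(-6 + \sqrt{-5 + 2}\right)\right)^{2} = \left(-1076 + 0 \left(-6 + \sqrt{-3}\right)\right)^{2} = \left(-1076 + 0 \left(-6 + i \sqrt{3}\right)\right)^{2} = \left(-1076 + 0\right)^{2} = \left(-1076\right)^{2} = 1157776$)
$- r = \left(-1\right) 1157776 = -1157776$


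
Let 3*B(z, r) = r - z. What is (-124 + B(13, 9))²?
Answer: 141376/9 ≈ 15708.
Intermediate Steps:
B(z, r) = -z/3 + r/3 (B(z, r) = (r - z)/3 = -z/3 + r/3)
(-124 + B(13, 9))² = (-124 + (-⅓*13 + (⅓)*9))² = (-124 + (-13/3 + 3))² = (-124 - 4/3)² = (-376/3)² = 141376/9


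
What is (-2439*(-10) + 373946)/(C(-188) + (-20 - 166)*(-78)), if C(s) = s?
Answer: 24896/895 ≈ 27.817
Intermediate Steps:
(-2439*(-10) + 373946)/(C(-188) + (-20 - 166)*(-78)) = (-2439*(-10) + 373946)/(-188 + (-20 - 166)*(-78)) = (24390 + 373946)/(-188 - 186*(-78)) = 398336/(-188 + 14508) = 398336/14320 = 398336*(1/14320) = 24896/895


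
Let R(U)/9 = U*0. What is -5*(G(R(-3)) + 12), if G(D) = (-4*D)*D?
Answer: -60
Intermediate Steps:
R(U) = 0 (R(U) = 9*(U*0) = 9*0 = 0)
G(D) = -4*D**2
-5*(G(R(-3)) + 12) = -5*(-4*0**2 + 12) = -5*(-4*0 + 12) = -5*(0 + 12) = -5*12 = -60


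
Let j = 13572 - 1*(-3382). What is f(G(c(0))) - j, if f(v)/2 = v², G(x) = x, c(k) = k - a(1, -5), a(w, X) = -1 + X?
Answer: -16882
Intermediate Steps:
c(k) = 6 + k (c(k) = k - (-1 - 5) = k - 1*(-6) = k + 6 = 6 + k)
f(v) = 2*v²
j = 16954 (j = 13572 + 3382 = 16954)
f(G(c(0))) - j = 2*(6 + 0)² - 1*16954 = 2*6² - 16954 = 2*36 - 16954 = 72 - 16954 = -16882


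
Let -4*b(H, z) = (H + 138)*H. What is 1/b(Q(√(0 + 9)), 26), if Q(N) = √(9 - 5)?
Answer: -1/70 ≈ -0.014286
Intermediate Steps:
Q(N) = 2 (Q(N) = √4 = 2)
b(H, z) = -H*(138 + H)/4 (b(H, z) = -(H + 138)*H/4 = -(138 + H)*H/4 = -H*(138 + H)/4)
1/b(Q(√(0 + 9)), 26) = 1/(-¼*2*(138 + 2)) = 1/(-¼*2*140) = 1/(-70) = -1/70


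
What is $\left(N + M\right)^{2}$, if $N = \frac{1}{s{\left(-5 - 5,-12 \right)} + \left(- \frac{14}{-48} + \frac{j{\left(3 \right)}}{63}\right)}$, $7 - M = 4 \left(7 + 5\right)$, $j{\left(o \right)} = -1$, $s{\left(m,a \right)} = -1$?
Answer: $\frac{239289961}{133225} \approx 1796.1$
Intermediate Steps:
$M = -41$ ($M = 7 - 4 \left(7 + 5\right) = 7 - 4 \cdot 12 = 7 - 48 = -41$)
$N = - \frac{504}{365}$ ($N = \frac{1}{-1 - \left(\frac{1}{63} - \frac{7}{24}\right)} = \frac{1}{-1 - - \frac{139}{504}} = \frac{1}{-1 + \left(\frac{7}{24} - \frac{1}{63}\right)} = \frac{1}{-1 + \frac{139}{504}} = \frac{1}{- \frac{365}{504}} = - \frac{504}{365} \approx -1.3808$)
$\left(N + M\right)^{2} = \left(- \frac{504}{365} - 41\right)^{2} = \left(- \frac{15469}{365}\right)^{2} = \frac{239289961}{133225}$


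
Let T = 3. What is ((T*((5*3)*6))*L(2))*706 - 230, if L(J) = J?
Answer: 381010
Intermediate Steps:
((T*((5*3)*6))*L(2))*706 - 230 = ((3*((5*3)*6))*2)*706 - 230 = ((3*(15*6))*2)*706 - 230 = ((3*90)*2)*706 - 230 = (270*2)*706 - 230 = 540*706 - 230 = 381240 - 230 = 381010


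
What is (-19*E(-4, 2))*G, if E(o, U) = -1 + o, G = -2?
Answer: -190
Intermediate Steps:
(-19*E(-4, 2))*G = -19*(-1 - 4)*(-2) = -19*(-5)*(-2) = 95*(-2) = -190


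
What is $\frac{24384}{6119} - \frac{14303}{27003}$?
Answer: $\frac{570921095}{165231357} \approx 3.4553$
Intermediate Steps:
$\frac{24384}{6119} - \frac{14303}{27003} = \frac{570921095}{165231357}$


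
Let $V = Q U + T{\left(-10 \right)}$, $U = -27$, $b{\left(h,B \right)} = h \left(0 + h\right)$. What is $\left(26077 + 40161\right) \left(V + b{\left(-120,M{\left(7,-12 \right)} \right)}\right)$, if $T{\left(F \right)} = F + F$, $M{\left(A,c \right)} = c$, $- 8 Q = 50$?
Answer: $\frac{1927360205}{2} \approx 9.6368 \cdot 10^{8}$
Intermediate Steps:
$Q = - \frac{25}{4}$ ($Q = \left(- \frac{1}{8}\right) 50 = - \frac{25}{4} \approx -6.25$)
$b{\left(h,B \right)} = h^{2}$ ($b{\left(h,B \right)} = h h = h^{2}$)
$T{\left(F \right)} = 2 F$
$V = \frac{595}{4}$ ($V = \left(- \frac{25}{4}\right) \left(-27\right) + 2 \left(-10\right) = \frac{675}{4} - 20 = \frac{595}{4} \approx 148.75$)
$\left(26077 + 40161\right) \left(V + b{\left(-120,M{\left(7,-12 \right)} \right)}\right) = \left(26077 + 40161\right) \left(\frac{595}{4} + \left(-120\right)^{2}\right) = 66238 \left(\frac{595}{4} + 14400\right) = 66238 \cdot \frac{58195}{4} = \frac{1927360205}{2}$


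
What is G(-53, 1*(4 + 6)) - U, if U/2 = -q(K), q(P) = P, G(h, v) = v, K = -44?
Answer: -78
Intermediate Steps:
U = 88 (U = 2*(-1*(-44)) = 2*44 = 88)
G(-53, 1*(4 + 6)) - U = 1*(4 + 6) - 1*88 = 1*10 - 88 = 10 - 88 = -78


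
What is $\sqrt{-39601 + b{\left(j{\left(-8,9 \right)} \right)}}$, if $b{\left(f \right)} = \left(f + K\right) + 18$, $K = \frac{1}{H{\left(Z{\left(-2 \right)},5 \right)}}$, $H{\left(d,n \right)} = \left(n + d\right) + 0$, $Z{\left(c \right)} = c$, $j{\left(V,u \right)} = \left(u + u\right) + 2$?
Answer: $\frac{4 i \sqrt{22254}}{3} \approx 198.9 i$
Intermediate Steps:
$j{\left(V,u \right)} = 2 + 2 u$ ($j{\left(V,u \right)} = 2 u + 2 = 2 + 2 u$)
$H{\left(d,n \right)} = d + n$ ($H{\left(d,n \right)} = \left(d + n\right) + 0 = d + n$)
$K = \frac{1}{3}$ ($K = \frac{1}{-2 + 5} = \frac{1}{3} \approx 0.33333$)
$b{\left(f \right)} = \frac{55}{3} + f$ ($b{\left(f \right)} = \left(f + \frac{1}{3}\right) + 18 = \left(\frac{1}{3} + f\right) + 18 = \frac{55}{3} + f$)
$\sqrt{-39601 + b{\left(j{\left(-8,9 \right)} \right)}} = \sqrt{-39601 + \left(\frac{55}{3} + \left(2 + 2 \cdot 9\right)\right)} = \sqrt{-39601 + \left(\frac{55}{3} + \left(2 + 18\right)\right)} = \sqrt{-39601 + \left(\frac{55}{3} + 20\right)} = \sqrt{-39601 + \frac{115}{3}} = \sqrt{- \frac{118688}{3}} = \frac{4 i \sqrt{22254}}{3}$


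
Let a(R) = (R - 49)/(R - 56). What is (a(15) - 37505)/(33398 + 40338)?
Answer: -1537671/3023176 ≈ -0.50863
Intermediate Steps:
a(R) = (-49 + R)/(-56 + R)
(a(15) - 37505)/(33398 + 40338) = ((-49 + 15)/(-56 + 15) - 37505)/(33398 + 40338) = (-34/(-41) - 37505)/73736 = (-1/41*(-34) - 37505)*(1/73736) = (34/41 - 37505)*(1/73736) = -1537671/41*1/73736 = -1537671/3023176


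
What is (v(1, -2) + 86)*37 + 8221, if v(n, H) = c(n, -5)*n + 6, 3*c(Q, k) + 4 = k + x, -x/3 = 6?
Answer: 11292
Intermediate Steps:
x = -18 (x = -3*6 = -18)
c(Q, k) = -22/3 + k/3 (c(Q, k) = -4/3 + (k - 18)/3 = -4/3 + (-18 + k)/3 = -4/3 + (-6 + k/3) = -22/3 + k/3)
v(n, H) = 6 - 9*n (v(n, H) = (-22/3 + (1/3)*(-5))*n + 6 = (-22/3 - 5/3)*n + 6 = -9*n + 6 = 6 - 9*n)
(v(1, -2) + 86)*37 + 8221 = ((6 - 9*1) + 86)*37 + 8221 = ((6 - 9) + 86)*37 + 8221 = (-3 + 86)*37 + 8221 = 83*37 + 8221 = 3071 + 8221 = 11292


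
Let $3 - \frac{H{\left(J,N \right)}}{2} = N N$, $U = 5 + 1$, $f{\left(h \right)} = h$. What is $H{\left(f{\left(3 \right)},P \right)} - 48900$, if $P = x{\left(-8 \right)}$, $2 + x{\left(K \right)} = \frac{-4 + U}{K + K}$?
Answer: $- \frac{1564897}{32} \approx -48903.0$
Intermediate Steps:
$U = 6$
$x{\left(K \right)} = -2 + \frac{1}{K}$ ($x{\left(K \right)} = -2 + \frac{-4 + 6}{K + K} = -2 + \frac{2}{2 K} = -2 + 2 \frac{1}{2 K} = -2 + \frac{1}{K}$)
$P = - \frac{17}{8}$ ($P = -2 + \frac{1}{-8} = -2 - \frac{1}{8} = - \frac{17}{8} \approx -2.125$)
$H{\left(J,N \right)} = 6 - 2 N^{2}$ ($H{\left(J,N \right)} = 6 - 2 N N = 6 - 2 N^{2}$)
$H{\left(f{\left(3 \right)},P \right)} - 48900 = \left(6 - 2 \left(- \frac{17}{8}\right)^{2}\right) - 48900 = \left(6 - \frac{289}{32}\right) - 48900 = - \frac{97}{32} - 48900 = - \frac{1564897}{32}$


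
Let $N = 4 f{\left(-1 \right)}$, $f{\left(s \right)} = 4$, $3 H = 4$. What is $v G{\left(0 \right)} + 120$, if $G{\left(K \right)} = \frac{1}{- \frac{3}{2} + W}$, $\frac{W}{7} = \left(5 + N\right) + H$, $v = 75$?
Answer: $\frac{111930}{929} \approx 120.48$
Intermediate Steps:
$H = \frac{4}{3}$ ($H = \frac{1}{3} \cdot 4 = \frac{4}{3} \approx 1.3333$)
$N = 16$ ($N = 4 \cdot 4 = 16$)
$W = \frac{469}{3}$ ($W = 7 \left(\left(5 + 16\right) + \frac{4}{3}\right) = 7 \left(21 + \frac{4}{3}\right) = 7 \cdot \frac{67}{3} = \frac{469}{3} \approx 156.33$)
$G{\left(K \right)} = \frac{6}{929}$ ($G{\left(K \right)} = \frac{1}{- \frac{3}{2} + \frac{469}{3}} = \frac{1}{\frac{929}{6}} = \frac{6}{929}$)
$v G{\left(0 \right)} + 120 = 75 \cdot \frac{6}{929} + 120 = \frac{450}{929} + 120 = \frac{111930}{929}$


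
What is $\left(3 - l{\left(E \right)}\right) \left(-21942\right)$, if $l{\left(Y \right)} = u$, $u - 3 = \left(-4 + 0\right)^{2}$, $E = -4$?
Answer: $351072$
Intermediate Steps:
$u = 19$ ($u = 3 + \left(-4 + 0\right)^{2} = 3 + \left(-4\right)^{2} = 3 + 16 = 19$)
$l{\left(Y \right)} = 19$
$\left(3 - l{\left(E \right)}\right) \left(-21942\right) = \left(3 - 19\right) \left(-21942\right) = \left(-16\right) \left(-21942\right) = 351072$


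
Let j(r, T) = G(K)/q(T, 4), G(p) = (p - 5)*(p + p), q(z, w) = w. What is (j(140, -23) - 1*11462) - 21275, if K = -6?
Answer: -32704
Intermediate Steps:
G(p) = 2*p*(-5 + p) (G(p) = (-5 + p)*(2*p) = 2*p*(-5 + p))
j(r, T) = 33 (j(r, T) = (2*(-6)*(-5 - 6))/4 = (2*(-6)*(-11))*(¼) = 132*(¼) = 33)
(j(140, -23) - 1*11462) - 21275 = (33 - 1*11462) - 21275 = (33 - 11462) - 21275 = -11429 - 21275 = -32704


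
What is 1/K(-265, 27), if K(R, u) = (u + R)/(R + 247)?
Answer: 9/119 ≈ 0.075630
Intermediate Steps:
K(R, u) = (R + u)/(247 + R)
1/K(-265, 27) = 1/((-265 + 27)/(247 - 265)) = 1/(-238/(-18)) = 1/(-1/18*(-238)) = 1/(119/9) = 9/119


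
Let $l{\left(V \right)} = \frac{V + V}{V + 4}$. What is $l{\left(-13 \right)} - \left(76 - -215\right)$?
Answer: $- \frac{2593}{9} \approx -288.11$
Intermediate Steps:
$l{\left(V \right)} = \frac{2 V}{4 + V}$
$l{\left(-13 \right)} - \left(76 - -215\right) = 2 \left(-13\right) \frac{1}{4 - 13} - \left(76 - -215\right) = 2 \left(-13\right) \frac{1}{-9} - \left(76 + 215\right) = 2 \left(-13\right) \left(- \frac{1}{9}\right) - 291 = \frac{26}{9} - 291 = - \frac{2593}{9}$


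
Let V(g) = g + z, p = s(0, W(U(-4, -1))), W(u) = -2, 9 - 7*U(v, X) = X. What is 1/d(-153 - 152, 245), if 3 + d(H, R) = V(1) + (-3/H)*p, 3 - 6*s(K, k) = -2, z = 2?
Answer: 122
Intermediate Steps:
U(v, X) = 9/7 - X/7
s(K, k) = ⅚ (s(K, k) = ½ - ⅙*(-2) = ½ + ⅓ = ⅚)
p = ⅚ ≈ 0.83333
V(g) = 2 + g (V(g) = g + 2 = 2 + g)
d(H, R) = -5/(2*H) (d(H, R) = -3 + ((2 + 1) - 3/H*(⅚)) = -3 + (3 - 5/(2*H)) = -5/(2*H))
1/d(-153 - 152, 245) = 1/(-5/(2*(-153 - 152))) = 1/(-5/2/(-305)) = 1/(-5/2*(-1/305)) = 1/(1/122) = 122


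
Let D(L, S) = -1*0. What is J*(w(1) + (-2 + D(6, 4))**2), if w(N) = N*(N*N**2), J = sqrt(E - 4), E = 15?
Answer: 5*sqrt(11) ≈ 16.583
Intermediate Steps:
D(L, S) = 0
J = sqrt(11) (J = sqrt(15 - 4) = sqrt(11) ≈ 3.3166)
w(N) = N**4 (w(N) = N*N**3 = N**4)
J*(w(1) + (-2 + D(6, 4))**2) = sqrt(11)*(1**4 + (-2 + 0)**2) = sqrt(11)*(1 + (-2)**2) = sqrt(11)*(1 + 4) = sqrt(11)*5 = 5*sqrt(11)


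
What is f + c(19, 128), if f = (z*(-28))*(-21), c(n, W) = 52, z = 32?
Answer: 18868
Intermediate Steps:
f = 18816 (f = (32*(-28))*(-21) = -896*(-21) = 18816)
f + c(19, 128) = 18816 + 52 = 18868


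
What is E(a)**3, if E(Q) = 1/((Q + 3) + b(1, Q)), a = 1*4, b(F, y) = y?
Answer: 1/1331 ≈ 0.00075131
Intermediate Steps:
a = 4
E(Q) = 1/(3 + 2*Q) (E(Q) = 1/((Q + 3) + Q) = 1/((3 + Q) + Q) = 1/(3 + 2*Q))
E(a)**3 = (1/(3 + 2*4))**3 = (1/(3 + 8))**3 = (1/11)**3 = 1/1331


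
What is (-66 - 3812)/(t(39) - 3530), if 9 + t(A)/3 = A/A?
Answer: 1939/1777 ≈ 1.0912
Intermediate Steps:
t(A) = -24 (t(A) = -27 + 3*(A/A) = -27 + 3*1 = -27 + 3 = -24)
(-66 - 3812)/(t(39) - 3530) = (-66 - 3812)/(-24 - 3530) = -3878/(-3554) = -3878*(-1/3554) = 1939/1777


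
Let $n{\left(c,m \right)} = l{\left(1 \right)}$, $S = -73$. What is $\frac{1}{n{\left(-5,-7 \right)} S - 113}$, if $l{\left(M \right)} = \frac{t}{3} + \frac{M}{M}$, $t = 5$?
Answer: $- \frac{3}{923} \approx -0.0032503$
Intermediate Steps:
$l{\left(M \right)} = \frac{8}{3}$ ($l{\left(M \right)} = \frac{5}{3} + \frac{M}{M} = 5 \cdot \frac{1}{3} + 1 = \frac{5}{3} + 1 = \frac{8}{3}$)
$n{\left(c,m \right)} = \frac{8}{3}$
$\frac{1}{n{\left(-5,-7 \right)} S - 113} = \frac{1}{\frac{8}{3} \left(-73\right) - 113} = \frac{1}{- \frac{584}{3} - 113} = \frac{1}{- \frac{923}{3}} = - \frac{3}{923}$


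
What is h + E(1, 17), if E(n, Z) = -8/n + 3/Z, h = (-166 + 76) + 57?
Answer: -694/17 ≈ -40.824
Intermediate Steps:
h = -33 (h = -90 + 57 = -33)
h + E(1, 17) = -33 + (-8/1 + 3/17) = -33 + (-8*1 + 3*(1/17)) = -33 + (-8 + 3/17) = -33 - 133/17 = -694/17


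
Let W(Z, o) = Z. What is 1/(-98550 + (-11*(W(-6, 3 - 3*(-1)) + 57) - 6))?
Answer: -1/99117 ≈ -1.0089e-5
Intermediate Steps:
1/(-98550 + (-11*(W(-6, 3 - 3*(-1)) + 57) - 6)) = 1/(-98550 + (-11*(-6 + 57) - 6)) = 1/(-98550 + (-11*51 - 6)) = 1/(-98550 + (-561 - 6)) = 1/(-98550 - 567) = 1/(-99117) = -1/99117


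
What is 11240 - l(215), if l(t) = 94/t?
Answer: 2416506/215 ≈ 11240.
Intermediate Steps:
11240 - l(215) = 11240 - 94/215 = 2416506/215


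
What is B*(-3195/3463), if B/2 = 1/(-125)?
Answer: 1278/86575 ≈ 0.014762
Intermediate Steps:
B = -2/125 (B = 2/(-125) = 2*(-1/125) = -2/125 ≈ -0.016000)
B*(-3195/3463) = -(-1278)/(25*3463) = -2/125*(-3195/3463) = 1278/86575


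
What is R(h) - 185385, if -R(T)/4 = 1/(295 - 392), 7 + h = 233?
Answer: -17982341/97 ≈ -1.8539e+5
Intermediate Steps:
h = 226 (h = -7 + 233 = 226)
R(T) = 4/97 (R(T) = -4/(295 - 392) = -4/(-97) = -4*(-1/97) = 4/97)
R(h) - 185385 = 4/97 - 185385 = -17982341/97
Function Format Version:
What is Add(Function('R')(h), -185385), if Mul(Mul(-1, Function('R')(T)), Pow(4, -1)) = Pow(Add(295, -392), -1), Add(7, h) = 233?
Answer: Rational(-17982341, 97) ≈ -1.8539e+5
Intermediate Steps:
h = 226 (h = Add(-7, 233) = 226)
Function('R')(T) = Rational(4, 97) (Function('R')(T) = Mul(-4, Pow(Add(295, -392), -1)) = Mul(-4, Pow(-97, -1)) = Mul(-4, Rational(-1, 97)) = Rational(4, 97))
Add(Function('R')(h), -185385) = Add(Rational(4, 97), -185385) = Rational(-17982341, 97)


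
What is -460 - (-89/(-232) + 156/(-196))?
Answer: -5224593/11368 ≈ -459.59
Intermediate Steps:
-460 - (-89/(-232) + 156/(-196)) = -460 - (-89*(-1/232) + 156*(-1/196)) = -460 - (89/232 - 39/49) = -460 - 1*(-4687/11368) = -460 + 4687/11368 = -5224593/11368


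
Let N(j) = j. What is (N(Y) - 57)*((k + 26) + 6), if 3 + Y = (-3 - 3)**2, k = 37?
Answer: -1656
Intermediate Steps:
Y = 33 (Y = -3 + (-3 - 3)**2 = -3 + (-6)**2 = -3 + 36 = 33)
(N(Y) - 57)*((k + 26) + 6) = (33 - 57)*((37 + 26) + 6) = -24*(63 + 6) = -24*69 = -1656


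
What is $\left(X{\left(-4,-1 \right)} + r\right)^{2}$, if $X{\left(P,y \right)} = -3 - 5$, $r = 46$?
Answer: $1444$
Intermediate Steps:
$X{\left(P,y \right)} = -8$ ($X{\left(P,y \right)} = -3 - 5 = -8$)
$\left(X{\left(-4,-1 \right)} + r\right)^{2} = \left(-8 + 46\right)^{2} = 38^{2} = 1444$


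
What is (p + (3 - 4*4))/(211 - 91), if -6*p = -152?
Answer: 37/360 ≈ 0.10278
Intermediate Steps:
p = 76/3 (p = -⅙*(-152) = 76/3 ≈ 25.333)
(p + (3 - 4*4))/(211 - 91) = (76/3 + (3 - 4*4))/(211 - 91) = (76/3 + (3 - 16))/120 = (76/3 - 13)*(1/120) = (37/3)*(1/120) = 37/360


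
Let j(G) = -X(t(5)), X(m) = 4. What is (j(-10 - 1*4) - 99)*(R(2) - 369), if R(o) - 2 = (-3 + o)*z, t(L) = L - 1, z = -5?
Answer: 37286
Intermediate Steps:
t(L) = -1 + L
R(o) = 17 - 5*o (R(o) = 2 + (-3 + o)*(-5) = 2 + (15 - 5*o) = 17 - 5*o)
j(G) = -4 (j(G) = -1*4 = -4)
(j(-10 - 1*4) - 99)*(R(2) - 369) = (-4 - 99)*((17 - 5*2) - 369) = -103*((17 - 10) - 369) = -103*(7 - 369) = -103*(-362) = 37286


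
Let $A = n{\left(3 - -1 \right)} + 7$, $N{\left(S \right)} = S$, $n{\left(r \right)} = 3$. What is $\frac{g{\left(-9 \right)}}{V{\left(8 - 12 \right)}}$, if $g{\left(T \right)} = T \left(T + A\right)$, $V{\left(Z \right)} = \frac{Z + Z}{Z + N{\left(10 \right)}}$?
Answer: $\frac{27}{4} \approx 6.75$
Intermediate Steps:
$A = 10$ ($A = 3 + 7 = 10$)
$V{\left(Z \right)} = \frac{2 Z}{10 + Z}$ ($V{\left(Z \right)} = \frac{Z + Z}{Z + 10} = \frac{2 Z}{10 + Z}$)
$g{\left(T \right)} = T \left(10 + T\right)$ ($g{\left(T \right)} = T \left(T + 10\right) = T \left(10 + T\right)$)
$\frac{g{\left(-9 \right)}}{V{\left(8 - 12 \right)}} = \frac{\left(-9\right) \left(10 - 9\right)}{2 \left(8 - 12\right) \frac{1}{10 + \left(8 - 12\right)}} = \frac{\left(-9\right) 1}{2 \left(8 - 12\right) \frac{1}{10 + \left(8 - 12\right)}} = - \frac{9}{2 \left(-4\right) \frac{1}{10 - 4}} = - \frac{9}{2 \left(-4\right) \frac{1}{6}} = - \frac{9}{- \frac{4}{3}} = \left(-9\right) \left(- \frac{3}{4}\right) = \frac{27}{4}$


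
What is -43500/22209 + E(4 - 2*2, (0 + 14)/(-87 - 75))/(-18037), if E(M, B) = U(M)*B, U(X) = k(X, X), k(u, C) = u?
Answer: -14500/7403 ≈ -1.9587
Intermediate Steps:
U(X) = X
E(M, B) = B*M (E(M, B) = M*B = B*M)
-43500/22209 + E(4 - 2*2, (0 + 14)/(-87 - 75))/(-18037) = -43500/22209 + (((0 + 14)/(-87 - 75))*(4 - 2*2))/(-18037) = -43500*1/22209 + ((14/(-162))*(4 - 4))*(-1/18037) = -14500/7403 + ((14*(-1/162))*0)*(-1/18037) = -14500/7403 - 7/81*0*(-1/18037) = -14500/7403 + 0*(-1/18037) = -14500/7403 + 0 = -14500/7403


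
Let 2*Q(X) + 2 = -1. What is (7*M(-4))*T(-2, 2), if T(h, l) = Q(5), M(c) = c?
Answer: 42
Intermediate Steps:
Q(X) = -3/2 (Q(X) = -1 + (½)*(-1) = -1 - ½ = -3/2)
T(h, l) = -3/2
(7*M(-4))*T(-2, 2) = (7*(-4))*(-3/2) = -28*(-3/2) = 42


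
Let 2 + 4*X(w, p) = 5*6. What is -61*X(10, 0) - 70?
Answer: -497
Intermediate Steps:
X(w, p) = 7 (X(w, p) = -1/2 + (5*6)/4 = -1/2 + (1/4)*30 = -1/2 + 15/2 = 7)
-61*X(10, 0) - 70 = -61*7 - 70 = -427 - 70 = -497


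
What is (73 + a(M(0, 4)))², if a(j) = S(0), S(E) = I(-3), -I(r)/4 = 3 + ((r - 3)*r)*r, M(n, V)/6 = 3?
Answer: 76729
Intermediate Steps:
M(n, V) = 18 (M(n, V) = 6*3 = 18)
I(r) = -12 - 4*r²*(-3 + r) (I(r) = -4*(3 + ((r - 3)*r)*r) = -4*(3 + ((-3 + r)*r)*r) = -4*(3 + (r*(-3 + r))*r) = -4*(3 + r²*(-3 + r)) = -12 - 4*r²*(-3 + r))
S(E) = 204 (S(E) = -12 - 4*(-3)³ + 12*(-3)² = -12 - 4*(-27) + 12*9 = -12 + 108 + 108 = 204)
a(j) = 204
(73 + a(M(0, 4)))² = (73 + 204)² = 277² = 76729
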